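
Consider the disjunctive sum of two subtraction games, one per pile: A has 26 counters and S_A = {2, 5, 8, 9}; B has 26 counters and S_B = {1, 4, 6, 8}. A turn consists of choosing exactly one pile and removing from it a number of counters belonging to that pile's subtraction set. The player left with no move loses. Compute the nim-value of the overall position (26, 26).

Pile A, S = {2, 5, 8, 9}:
n :  0  1  2  3  4  5  6  7  8  9 10 11 12 13 14 15 16 17 18 19 20 21 22 23 24 25 26
G :  0  0  1  1  0  2  1  0  2  1  3  0  2  1  0  2  1  0  0  1  1  0  2  1  0  2  1
G_A(26) = 1.
Pile B, S = {1, 4, 6, 8}:
n :  0  1  2  3  4  5  6  7  8  9 10 11 12 13 14 15 16 17 18 19 20 21 22 23 24 25 26
G :  0  1  0  1  2  0  1  0  1  2  3  2  0  1  0  1  2  0  1  0  1  2  3  2  0  1  0
G_B(26) = 0.
Combined Grundy value = 1 ⊕ 0 = 1.

1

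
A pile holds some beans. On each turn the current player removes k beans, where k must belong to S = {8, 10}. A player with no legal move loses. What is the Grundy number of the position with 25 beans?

G(0) = 0
G(1) = mex{} = 0
G(2) = mex{} = 0
G(3) = mex{} = 0
G(4) = mex{} = 0
G(5) = mex{} = 0
G(6) = mex{} = 0
G(7) = mex{} = 0
G(8) = mex{0} = 1
G(9) = mex{0} = 1
G(10) = mex{0,0} = 1
G(11) = mex{0,0} = 1
G(12) = mex{0,0} = 1
G(13) = mex{0,0} = 1
G(14) = mex{0,0} = 1
G(15) = mex{0,0} = 1
G(16) = mex{1,0} = 2
G(17) = mex{1,0} = 2
G(18) = mex{1,1} = 0
G(19) = mex{1,1} = 0
G(20) = mex{1,1} = 0
G(21) = mex{1,1} = 0
G(22) = mex{1,1} = 0
G(23) = mex{1,1} = 0
G(24) = mex{2,1} = 0
G(25) = mex{2,1} = 0

0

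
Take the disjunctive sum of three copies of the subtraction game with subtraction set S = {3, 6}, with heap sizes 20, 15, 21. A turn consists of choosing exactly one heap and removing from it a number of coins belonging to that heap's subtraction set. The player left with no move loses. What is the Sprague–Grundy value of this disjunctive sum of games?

3

All heaps use S = {3, 6}:
n :  0  1  2  3  4  5  6  7  8  9 10 11 12 13 14 15 16 17 18 19 20 21
G :  0  0  0  1  1  1  2  2  2  0  0  0  1  1  1  2  2  2  0  0  0  1
Heap A: G(20) = 0.
Heap B: G(15) = 2.
Heap C: G(21) = 1.
Combined Grundy value = 0 ⊕ 2 ⊕ 1 = 3.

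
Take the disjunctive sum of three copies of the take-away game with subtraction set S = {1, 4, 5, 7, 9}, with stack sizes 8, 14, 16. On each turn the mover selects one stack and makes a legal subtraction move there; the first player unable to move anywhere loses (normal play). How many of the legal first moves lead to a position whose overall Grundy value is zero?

All stacks use S = {1, 4, 5, 7, 9}:
n :  0  1  2  3  4  5  6  7  8  9 10 11 12 13 14 15 16
G :  0  1  0  1  2  3  2  3  0  1  0  1  2  3  2  3  0
Stack A: G(8) = 0.
Stack B: G(14) = 2.
Stack C: G(16) = 0.
Combined Grundy value = 0 ⊕ 2 ⊕ 0 = 2.
A winning move leaves total XOR = 0, i.e. changes one component's Grundy value g to g ⊕ X where X is the current total.
Stack A: need g' = 0⊕2 = 2. Options: 8−1→G=3, 8−4→G=2, 8−5→G=1, 8−7→G=1. Hits: 1.
Stack B: need g' = 2⊕2 = 0. Options: 14−1→G=3, 14−4→G=0, 14−5→G=1, 14−7→G=3, 14−9→G=3. Hits: 1.
Stack C: need g' = 0⊕2 = 2. Options: 16−1→G=3, 16−4→G=2, 16−5→G=1, 16−7→G=1, 16−9→G=3. Hits: 1.

3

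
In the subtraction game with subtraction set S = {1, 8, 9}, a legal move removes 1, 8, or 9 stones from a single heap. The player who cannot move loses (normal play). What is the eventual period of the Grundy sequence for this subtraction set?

n :  0  1  2  3  4  5  6  7  8  9 10 11 12 13 14 15 16 17 18 19 20 21 22 23 24 25 26 27 28 29 30 31 32 33
G :  0  1  0  1  0  1  0  1  2  3  2  3  2  3  2  3  0  1  0  1  0  1  0  1  2  3  2  3  2  3  2  3  0  1
G(n+16) = G(n) holds for n = 0,…,8 (a full window of length max(S) = 9), so the sequence is purely periodic with period 16.

16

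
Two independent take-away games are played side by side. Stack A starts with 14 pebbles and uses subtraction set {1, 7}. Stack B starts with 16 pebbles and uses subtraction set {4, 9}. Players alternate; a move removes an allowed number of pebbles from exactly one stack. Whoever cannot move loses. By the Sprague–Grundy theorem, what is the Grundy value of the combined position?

0

Stack A, S = {1, 7}:
n :  0  1  2  3  4  5  6  7  8  9 10 11 12 13 14
G :  0  1  0  1  0  1  0  1  0  1  0  1  0  1  0
G_A(14) = 0.
Stack B, S = {4, 9}:
n :  0  1  2  3  4  5  6  7  8  9 10 11 12 13 14 15 16
G :  0  0  0  0  1  1  1  1  0  2  2  2  1  0  0  0  0
G_B(16) = 0.
Combined Grundy value = 0 ⊕ 0 = 0.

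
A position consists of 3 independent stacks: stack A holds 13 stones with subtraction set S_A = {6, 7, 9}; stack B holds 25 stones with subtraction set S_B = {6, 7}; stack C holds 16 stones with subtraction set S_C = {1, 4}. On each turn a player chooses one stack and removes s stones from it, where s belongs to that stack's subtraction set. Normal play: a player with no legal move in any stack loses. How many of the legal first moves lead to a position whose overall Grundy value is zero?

2

Stack A, S = {6, 7, 9}:
G(0) = 0
G(1) = mex{} = 0
G(2) = mex{} = 0
G(3) = mex{} = 0
G(4) = mex{} = 0
G(5) = mex{} = 0
G(6) = mex{0} = 1
G(7) = mex{0,0} = 1
G(8) = mex{0,0} = 1
G(9) = mex{0,0,0} = 1
G(10) = mex{0,0,0} = 1
G(11) = mex{0,0,0} = 1
G(12) = mex{1,0,0} = 2
G(13) = mex{1,1,0} = 2
G_A(13) = 2.
Stack B, S = {6, 7}:
n :  0  1  2  3  4  5  6  7  8  9 10 11 12 13 14 15 16 17 18 19 20 21 22 23 24 25
G :  0  0  0  0  0  0  1  1  1  1  1  1  2  0  0  0  0  0  0  1  1  1  1  1  1  2
G_B(25) = 2.
Stack C, S = {1, 4}:
G(0) = 0
G(1) = mex{0} = 1
G(2) = mex{1} = 0
G(3) = mex{0} = 1
G(4) = mex{1,0} = 2
G(5) = mex{2,1} = 0
G(6) = mex{0,0} = 1
G(7) = mex{1,1} = 0
G(8) = mex{0,2} = 1
G(9) = mex{1,0} = 2
G(10) = mex{2,1} = 0
G(11) = mex{0,0} = 1
G(12) = mex{1,1} = 0
G(13) = mex{0,2} = 1
G(14) = mex{1,0} = 2
G(15) = mex{2,1} = 0
G(16) = mex{0,0} = 1
G_C(16) = 1.
Combined Grundy value = 2 ⊕ 2 ⊕ 1 = 1.
A winning move leaves total XOR = 0, i.e. changes one component's Grundy value g to g ⊕ X where X is the current total.
Stack A: need g' = 2⊕1 = 3. Options: 13−6→G=1, 13−7→G=1, 13−9→G=0. Hits: 0.
Stack B: need g' = 2⊕1 = 3. Options: 25−6→G=1, 25−7→G=0. Hits: 0.
Stack C: need g' = 1⊕1 = 0. Options: 16−1→G=0, 16−4→G=0. Hits: 2.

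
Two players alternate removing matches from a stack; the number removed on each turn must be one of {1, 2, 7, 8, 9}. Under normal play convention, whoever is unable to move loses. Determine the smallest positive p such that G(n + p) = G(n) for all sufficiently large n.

16

n :  0  1  2  3  4  5  6  7  8  9 10 11 12 13 14 15 16 17 18 19 20 21 22 23 24 25 26 27 28 29 30 31 32 33
G :  0  1  2  0  1  2  0  1  2  3  4  5  3  4  5  3  0  1  2  0  1  2  0  1  2  3  4  5  3  4  5  3  0  1
G(n+16) = G(n) holds for n = 0,…,8 (a full window of length max(S) = 9), so the sequence is purely periodic with period 16.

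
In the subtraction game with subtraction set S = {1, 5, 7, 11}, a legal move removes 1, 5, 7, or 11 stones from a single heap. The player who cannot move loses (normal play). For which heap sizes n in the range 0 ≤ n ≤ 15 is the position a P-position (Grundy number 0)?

0, 2, 4, 6, 8, 10, 12, 14

G(0) = 0
G(1) = mex{0} = 1
G(2) = mex{1} = 0
G(3) = mex{0} = 1
G(4) = mex{1} = 0
G(5) = mex{0,0} = 1
G(6) = mex{1,1} = 0
G(7) = mex{0,0,0} = 1
G(8) = mex{1,1,1} = 0
G(9) = mex{0,0,0} = 1
G(10) = mex{1,1,1} = 0
G(11) = mex{0,0,0,0} = 1
G(12) = mex{1,1,1,1} = 0
G(13) = mex{0,0,0,0} = 1
G(14) = mex{1,1,1,1} = 0
G(15) = mex{0,0,0,0} = 1
P-positions are exactly the n with G(n) = 0.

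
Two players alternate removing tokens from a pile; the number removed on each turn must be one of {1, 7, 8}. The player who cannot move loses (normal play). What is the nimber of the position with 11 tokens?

3

n :  0  1  2  3  4  5  6  7  8  9 10 11
G :  0  1  0  1  0  1  0  1  2  3  2  3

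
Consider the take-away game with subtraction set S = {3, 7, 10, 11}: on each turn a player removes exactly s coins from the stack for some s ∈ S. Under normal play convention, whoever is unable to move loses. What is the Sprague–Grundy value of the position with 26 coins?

2

n :  0  1  2  3  4  5  6  7  8  9 10 11 12 13 14 15 16 17 18 19 20 21 22 23 24 25 26
G :  0  0  0  1  1  1  0  2  2  1  3  3  2  2  0  0  3  1  1  0  0  2  1  1  3  2  2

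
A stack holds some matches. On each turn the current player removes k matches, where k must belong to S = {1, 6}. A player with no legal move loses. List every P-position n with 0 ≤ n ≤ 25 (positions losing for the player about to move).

0, 2, 4, 7, 9, 11, 14, 16, 18, 21, 23, 25

n :  0  1  2  3  4  5  6  7  8  9 10 11 12 13 14 15 16 17 18 19 20 21 22 23 24 25
G :  0  1  0  1  0  1  2  0  1  0  1  0  1  2  0  1  0  1  0  1  2  0  1  0  1  0
P-positions are exactly the n with G(n) = 0.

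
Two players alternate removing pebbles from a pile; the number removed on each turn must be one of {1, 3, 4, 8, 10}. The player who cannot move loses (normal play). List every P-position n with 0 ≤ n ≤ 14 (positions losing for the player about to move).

0, 2, 7, 9, 14

n :  0  1  2  3  4  5  6  7  8  9 10 11 12 13 14
G :  0  1  0  1  2  3  2  0  1  0  1  2  3  2  0
P-positions are exactly the n with G(n) = 0.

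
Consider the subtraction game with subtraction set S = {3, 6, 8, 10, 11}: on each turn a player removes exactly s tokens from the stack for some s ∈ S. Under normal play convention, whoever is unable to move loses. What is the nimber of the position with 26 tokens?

4

G(0) = 0
G(1) = mex{} = 0
G(2) = mex{} = 0
G(3) = mex{0} = 1
G(4) = mex{0} = 1
G(5) = mex{0} = 1
G(6) = mex{1,0} = 2
G(7) = mex{1,0} = 2
G(8) = mex{1,0,0} = 2
G(9) = mex{2,1,0} = 3
G(10) = mex{2,1,0,0} = 3
G(11) = mex{2,1,1,0,0} = 3
G(12) = mex{3,2,1,0,0} = 4
G(13) = mex{3,2,1,1,0} = 4
G(14) = mex{3,2,2,1,1} = 0
G(15) = mex{4,3,2,1,1} = 0
G(16) = mex{4,3,2,2,1} = 0
G(17) = mex{0,3,3,2,2} = 1
G(18) = mex{0,4,3,2,2} = 1
G(19) = mex{0,4,3,3,2} = 1
G(20) = mex{1,0,4,3,3} = 2
G(21) = mex{1,0,4,3,3} = 2
G(22) = mex{1,0,0,4,3} = 2
G(23) = mex{2,1,0,4,4} = 3
G(24) = mex{2,1,0,0,4} = 3
G(25) = mex{2,1,1,0,0} = 3
G(26) = mex{3,2,1,0,0} = 4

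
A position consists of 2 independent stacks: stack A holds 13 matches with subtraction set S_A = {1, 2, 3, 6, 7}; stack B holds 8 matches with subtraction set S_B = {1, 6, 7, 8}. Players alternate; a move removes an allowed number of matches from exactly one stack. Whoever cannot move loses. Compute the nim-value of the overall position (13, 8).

3

Stack A, S = {1, 2, 3, 6, 7}:
n :  0  1  2  3  4  5  6  7  8  9 10 11 12 13
G :  0  1  2  3  0  1  2  3  0  1  2  3  0  1
G_A(13) = 1.
Stack B, S = {1, 6, 7, 8}:
n : 0 1 2 3 4 5 6 7 8
G : 0 1 0 1 0 1 2 3 2
G_B(8) = 2.
Combined Grundy value = 1 ⊕ 2 = 3.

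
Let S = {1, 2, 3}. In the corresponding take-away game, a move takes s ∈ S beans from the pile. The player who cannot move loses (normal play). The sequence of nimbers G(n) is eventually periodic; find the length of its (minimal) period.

4

G(0) = 0
G(1) = mex{0} = 1
G(2) = mex{1,0} = 2
G(3) = mex{2,1,0} = 3
G(4) = mex{3,2,1} = 0
G(5) = mex{0,3,2} = 1
G(6) = mex{1,0,3} = 2
G(7) = mex{2,1,0} = 3
G(8) = mex{3,2,1} = 0
G(9) = mex{0,3,2} = 1
G(10) = mex{1,0,3} = 2
G(11) = mex{2,1,0} = 3
G(12) = mex{3,2,1} = 0
G(13) = mex{0,3,2} = 1
G(14) = mex{1,0,3} = 2
G(n+4) = G(n) holds for n = 0,…,2 (a full window of length max(S) = 3), so the sequence is purely periodic with period 4.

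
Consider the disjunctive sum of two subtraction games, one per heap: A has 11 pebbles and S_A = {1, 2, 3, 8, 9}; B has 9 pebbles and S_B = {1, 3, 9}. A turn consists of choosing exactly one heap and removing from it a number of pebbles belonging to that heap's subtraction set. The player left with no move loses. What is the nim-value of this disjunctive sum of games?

Heap A, S = {1, 2, 3, 8, 9}:
G(0) = 0
G(1) = mex{0} = 1
G(2) = mex{1,0} = 2
G(3) = mex{2,1,0} = 3
G(4) = mex{3,2,1} = 0
G(5) = mex{0,3,2} = 1
G(6) = mex{1,0,3} = 2
G(7) = mex{2,1,0} = 3
G(8) = mex{3,2,1,0} = 4
G(9) = mex{4,3,2,1,0} = 5
G(10) = mex{5,4,3,2,1} = 0
G(11) = mex{0,5,4,3,2} = 1
G_A(11) = 1.
Heap B, S = {1, 3, 9}:
G(0) = 0
G(1) = mex{0} = 1
G(2) = mex{1} = 0
G(3) = mex{0,0} = 1
G(4) = mex{1,1} = 0
G(5) = mex{0,0} = 1
G(6) = mex{1,1} = 0
G(7) = mex{0,0} = 1
G(8) = mex{1,1} = 0
G(9) = mex{0,0,0} = 1
G_B(9) = 1.
Combined Grundy value = 1 ⊕ 1 = 0.

0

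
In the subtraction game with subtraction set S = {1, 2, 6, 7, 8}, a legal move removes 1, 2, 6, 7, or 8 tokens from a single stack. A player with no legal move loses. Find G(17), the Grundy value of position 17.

n :  0  1  2  3  4  5  6  7  8  9 10 11 12 13 14 15 16 17
G :  0  1  2  0  1  2  3  4  5  3  4  5  0  1  2  0  1  2

2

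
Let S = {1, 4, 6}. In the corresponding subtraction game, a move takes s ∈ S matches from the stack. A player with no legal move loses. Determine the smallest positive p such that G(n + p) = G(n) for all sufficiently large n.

n :  0  1  2  3  4  5  6  7  8  9 10 11 12 13 14
G :  0  1  0  1  2  0  1  0  1  2  0  1  0  1  2
G(n+5) = G(n) holds for n = 0,…,5 (a full window of length max(S) = 6), so the sequence is purely periodic with period 5.

5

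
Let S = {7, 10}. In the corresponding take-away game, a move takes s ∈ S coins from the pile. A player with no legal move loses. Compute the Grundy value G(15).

2

n :  0  1  2  3  4  5  6  7  8  9 10 11 12 13 14 15
G :  0  0  0  0  0  0  0  1  1  1  1  1  1  1  2  2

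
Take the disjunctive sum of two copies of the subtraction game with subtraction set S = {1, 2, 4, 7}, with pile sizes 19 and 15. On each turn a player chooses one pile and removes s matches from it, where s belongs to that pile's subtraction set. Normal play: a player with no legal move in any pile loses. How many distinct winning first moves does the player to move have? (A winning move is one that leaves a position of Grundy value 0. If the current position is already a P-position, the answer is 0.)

All piles use S = {1, 2, 4, 7}:
n :  0  1  2  3  4  5  6  7  8  9 10 11 12 13 14 15 16 17 18 19
G :  0  1  2  0  1  2  0  1  2  0  1  2  0  1  2  0  1  2  0  1
Pile A: G(19) = 1.
Pile B: G(15) = 0.
Combined Grundy value = 1 ⊕ 0 = 1.
A winning move leaves total XOR = 0, i.e. changes one component's Grundy value g to g ⊕ X where X is the current total.
Pile A: need g' = 1⊕1 = 0. Options: 19−1→G=0, 19−2→G=2, 19−4→G=0, 19−7→G=0. Hits: 3.
Pile B: need g' = 0⊕1 = 1. Options: 15−1→G=2, 15−2→G=1, 15−4→G=2, 15−7→G=2. Hits: 1.

4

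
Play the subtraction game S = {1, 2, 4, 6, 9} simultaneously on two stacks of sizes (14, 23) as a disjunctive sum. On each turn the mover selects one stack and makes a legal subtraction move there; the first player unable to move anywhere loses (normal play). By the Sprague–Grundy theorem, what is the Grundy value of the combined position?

All stacks use S = {1, 2, 4, 6, 9}:
n :  0  1  2  3  4  5  6  7  8  9 10 11 12 13 14 15 16 17 18 19 20 21 22 23
G :  0  1  2  0  1  2  3  4  0  1  2  0  1  2  3  4  0  1  2  0  1  2  3  4
Stack A: G(14) = 3.
Stack B: G(23) = 4.
Combined Grundy value = 3 ⊕ 4 = 7.

7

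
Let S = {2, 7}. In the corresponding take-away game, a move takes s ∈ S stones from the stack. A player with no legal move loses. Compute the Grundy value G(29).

n :  0  1  2  3  4  5  6  7  8  9 10 11 12 13 14 15 16 17 18 19 20 21 22 23 24 25 26 27 28 29
G :  0  0  1  1  0  0  1  1  2  0  0  1  1  0  0  1  1  2  0  0  1  1  0  0  1  1  2  0  0  1

1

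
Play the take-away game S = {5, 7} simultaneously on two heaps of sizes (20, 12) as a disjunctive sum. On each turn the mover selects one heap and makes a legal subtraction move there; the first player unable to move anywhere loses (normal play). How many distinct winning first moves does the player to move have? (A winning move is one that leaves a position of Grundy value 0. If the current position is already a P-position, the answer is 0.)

All heaps use S = {5, 7}:
n :  0  1  2  3  4  5  6  7  8  9 10 11 12 13 14 15 16 17 18 19 20
G :  0  0  0  0  0  1  1  1  1  1  2  2  0  0  0  0  0  1  1  1  1
Heap A: G(20) = 1.
Heap B: G(12) = 0.
Combined Grundy value = 1 ⊕ 0 = 1.
A winning move leaves total XOR = 0, i.e. changes one component's Grundy value g to g ⊕ X where X is the current total.
Heap A: need g' = 1⊕1 = 0. Options: 20−5→G=0, 20−7→G=0. Hits: 2.
Heap B: need g' = 0⊕1 = 1. Options: 12−5→G=1, 12−7→G=1. Hits: 2.

4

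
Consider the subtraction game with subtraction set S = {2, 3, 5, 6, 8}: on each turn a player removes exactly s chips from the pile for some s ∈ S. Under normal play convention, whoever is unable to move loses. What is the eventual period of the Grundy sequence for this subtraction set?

n :  0  1  2  3  4  5  6  7  8  9 10 11 12 13 14 15 16 17 18 19 20 21
G :  0  0  1  1  2  2  3  3  4  4  0  0  1  1  2  2  3  3  4  4  0  0
G(n+10) = G(n) holds for n = 0,…,7 (a full window of length max(S) = 8), so the sequence is purely periodic with period 10.

10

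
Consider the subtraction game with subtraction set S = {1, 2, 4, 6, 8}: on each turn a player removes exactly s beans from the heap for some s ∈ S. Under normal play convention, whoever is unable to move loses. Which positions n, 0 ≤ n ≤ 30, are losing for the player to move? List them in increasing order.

0, 3, 10, 13, 20, 23, 30

G(0) = 0
G(1) = mex{0} = 1
G(2) = mex{1,0} = 2
G(3) = mex{2,1} = 0
G(4) = mex{0,2,0} = 1
G(5) = mex{1,0,1} = 2
G(6) = mex{2,1,2,0} = 3
G(7) = mex{3,2,0,1} = 4
G(8) = mex{4,3,1,2,0} = 5
G(9) = mex{5,4,2,0,1} = 3
G(10) = mex{3,5,3,1,2} = 0
G(11) = mex{0,3,4,2,0} = 1
G(12) = mex{1,0,5,3,1} = 2
G(13) = mex{2,1,3,4,2} = 0
G(14) = mex{0,2,0,5,3} = 1
G(15) = mex{1,0,1,3,4} = 2
G(16) = mex{2,1,2,0,5} = 3
G(17) = mex{3,2,0,1,3} = 4
G(18) = mex{4,3,1,2,0} = 5
G(19) = mex{5,4,2,0,1} = 3
G(20) = mex{3,5,3,1,2} = 0
G(21) = mex{0,3,4,2,0} = 1
G(22) = mex{1,0,5,3,1} = 2
G(23) = mex{2,1,3,4,2} = 0
G(24) = mex{0,2,0,5,3} = 1
G(25) = mex{1,0,1,3,4} = 2
G(26) = mex{2,1,2,0,5} = 3
G(27) = mex{3,2,0,1,3} = 4
G(28) = mex{4,3,1,2,0} = 5
G(29) = mex{5,4,2,0,1} = 3
G(30) = mex{3,5,3,1,2} = 0
P-positions are exactly the n with G(n) = 0.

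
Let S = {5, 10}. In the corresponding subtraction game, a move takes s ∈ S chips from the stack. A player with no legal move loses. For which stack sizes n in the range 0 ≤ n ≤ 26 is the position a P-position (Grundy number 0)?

n :  0  1  2  3  4  5  6  7  8  9 10 11 12 13 14 15 16 17 18 19 20 21 22 23 24 25 26
G :  0  0  0  0  0  1  1  1  1  1  2  2  2  2  2  0  0  0  0  0  1  1  1  1  1  2  2
P-positions are exactly the n with G(n) = 0.

0, 1, 2, 3, 4, 15, 16, 17, 18, 19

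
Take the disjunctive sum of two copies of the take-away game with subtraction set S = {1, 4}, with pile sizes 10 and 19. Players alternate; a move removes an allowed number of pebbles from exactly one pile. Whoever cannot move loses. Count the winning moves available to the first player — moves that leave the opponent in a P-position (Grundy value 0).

All piles use S = {1, 4}:
n :  0  1  2  3  4  5  6  7  8  9 10 11 12 13 14 15 16 17 18 19
G :  0  1  0  1  2  0  1  0  1  2  0  1  0  1  2  0  1  0  1  2
Pile A: G(10) = 0.
Pile B: G(19) = 2.
Combined Grundy value = 0 ⊕ 2 = 2.
A winning move leaves total XOR = 0, i.e. changes one component's Grundy value g to g ⊕ X where X is the current total.
Pile A: need g' = 0⊕2 = 2. Options: 10−1→G=2, 10−4→G=1. Hits: 1.
Pile B: need g' = 2⊕2 = 0. Options: 19−1→G=1, 19−4→G=0. Hits: 1.

2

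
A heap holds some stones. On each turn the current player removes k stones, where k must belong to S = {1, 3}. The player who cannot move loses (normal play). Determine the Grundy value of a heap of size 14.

n :  0  1  2  3  4  5  6  7  8  9 10 11 12 13 14
G :  0  1  0  1  0  1  0  1  0  1  0  1  0  1  0

0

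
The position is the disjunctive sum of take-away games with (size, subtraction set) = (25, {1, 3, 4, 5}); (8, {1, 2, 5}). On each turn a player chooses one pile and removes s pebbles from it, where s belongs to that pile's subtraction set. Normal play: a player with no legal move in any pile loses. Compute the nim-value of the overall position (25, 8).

Pile A, S = {1, 3, 4, 5}:
n :  0  1  2  3  4  5  6  7  8  9 10 11 12 13 14 15 16 17 18 19 20 21 22 23 24 25
G :  0  1  0  1  2  3  2  3  0  1  0  1  2  3  2  3  0  1  0  1  2  3  2  3  0  1
G_A(25) = 1.
Pile B, S = {1, 2, 5}:
n : 0 1 2 3 4 5 6 7 8
G : 0 1 2 0 1 2 0 1 2
G_B(8) = 2.
Combined Grundy value = 1 ⊕ 2 = 3.

3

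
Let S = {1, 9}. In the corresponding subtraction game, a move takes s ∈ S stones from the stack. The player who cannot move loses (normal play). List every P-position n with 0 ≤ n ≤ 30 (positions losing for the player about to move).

0, 2, 4, 6, 8, 10, 12, 14, 16, 18, 20, 22, 24, 26, 28, 30

n :  0  1  2  3  4  5  6  7  8  9 10 11 12 13 14 15 16 17 18 19 20 21 22 23 24 25 26 27 28 29 30
G :  0  1  0  1  0  1  0  1  0  1  0  1  0  1  0  1  0  1  0  1  0  1  0  1  0  1  0  1  0  1  0
P-positions are exactly the n with G(n) = 0.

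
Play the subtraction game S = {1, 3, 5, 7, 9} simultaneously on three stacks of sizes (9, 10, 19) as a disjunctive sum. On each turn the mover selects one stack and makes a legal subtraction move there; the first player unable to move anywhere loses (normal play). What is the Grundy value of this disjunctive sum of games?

All stacks use S = {1, 3, 5, 7, 9}:
n :  0  1  2  3  4  5  6  7  8  9 10 11 12 13 14 15 16 17 18 19
G :  0  1  0  1  0  1  0  1  0  1  0  1  0  1  0  1  0  1  0  1
Stack A: G(9) = 1.
Stack B: G(10) = 0.
Stack C: G(19) = 1.
Combined Grundy value = 1 ⊕ 0 ⊕ 1 = 0.

0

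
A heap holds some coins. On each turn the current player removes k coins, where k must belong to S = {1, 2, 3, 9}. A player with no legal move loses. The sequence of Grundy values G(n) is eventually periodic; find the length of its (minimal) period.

4

G(0) = 0
G(1) = mex{0} = 1
G(2) = mex{1,0} = 2
G(3) = mex{2,1,0} = 3
G(4) = mex{3,2,1} = 0
G(5) = mex{0,3,2} = 1
G(6) = mex{1,0,3} = 2
G(7) = mex{2,1,0} = 3
G(8) = mex{3,2,1} = 0
G(9) = mex{0,3,2,0} = 1
G(10) = mex{1,0,3,1} = 2
G(11) = mex{2,1,0,2} = 3
G(12) = mex{3,2,1,3} = 0
G(13) = mex{0,3,2,0} = 1
G(14) = mex{1,0,3,1} = 2
G(n+4) = G(n) holds for n = 0,…,8 (a full window of length max(S) = 9), so the sequence is purely periodic with period 4.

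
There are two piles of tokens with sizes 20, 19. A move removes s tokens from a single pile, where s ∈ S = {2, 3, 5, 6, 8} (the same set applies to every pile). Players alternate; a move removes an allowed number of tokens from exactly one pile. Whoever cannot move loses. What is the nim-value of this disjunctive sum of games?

4

All piles use S = {2, 3, 5, 6, 8}:
G(0) = 0
G(1) = mex{} = 0
G(2) = mex{0} = 1
G(3) = mex{0,0} = 1
G(4) = mex{1,0} = 2
G(5) = mex{1,1,0} = 2
G(6) = mex{2,1,0,0} = 3
G(7) = mex{2,2,1,0} = 3
G(8) = mex{3,2,1,1,0} = 4
G(9) = mex{3,3,2,1,0} = 4
G(10) = mex{4,3,2,2,1} = 0
G(11) = mex{4,4,3,2,1} = 0
G(12) = mex{0,4,3,3,2} = 1
G(13) = mex{0,0,4,3,2} = 1
G(14) = mex{1,0,4,4,3} = 2
G(15) = mex{1,1,0,4,3} = 2
G(16) = mex{2,1,0,0,4} = 3
G(17) = mex{2,2,1,0,4} = 3
G(18) = mex{3,2,1,1,0} = 4
G(19) = mex{3,3,2,1,0} = 4
G(20) = mex{4,3,2,2,1} = 0
Pile A: G(20) = 0.
Pile B: G(19) = 4.
Combined Grundy value = 0 ⊕ 4 = 4.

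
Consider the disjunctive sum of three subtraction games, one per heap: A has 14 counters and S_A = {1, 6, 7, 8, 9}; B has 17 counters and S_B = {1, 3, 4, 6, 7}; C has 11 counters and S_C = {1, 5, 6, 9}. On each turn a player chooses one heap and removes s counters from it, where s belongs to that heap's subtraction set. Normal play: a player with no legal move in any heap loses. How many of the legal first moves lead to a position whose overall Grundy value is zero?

0

Heap A, S = {1, 6, 7, 8, 9}:
G(0) = 0
G(1) = mex{0} = 1
G(2) = mex{1} = 0
G(3) = mex{0} = 1
G(4) = mex{1} = 0
G(5) = mex{0} = 1
G(6) = mex{1,0} = 2
G(7) = mex{2,1,0} = 3
G(8) = mex{3,0,1,0} = 2
G(9) = mex{2,1,0,1,0} = 3
G(10) = mex{3,0,1,0,1} = 2
G(11) = mex{2,1,0,1,0} = 3
G(12) = mex{3,2,1,0,1} = 4
G(13) = mex{4,3,2,1,0} = 5
G(14) = mex{5,2,3,2,1} = 0
G_A(14) = 0.
Heap B, S = {1, 3, 4, 6, 7}:
n :  0  1  2  3  4  5  6  7  8  9 10 11 12 13 14 15 16 17
G :  0  1  0  1  2  3  2  3  4  5  0  1  0  1  2  3  2  3
G_B(17) = 3.
Heap C, S = {1, 5, 6, 9}:
n :  0  1  2  3  4  5  6  7  8  9 10 11
G :  0  1  0  1  0  1  2  3  2  3  2  3
G_C(11) = 3.
Combined Grundy value = 0 ⊕ 3 ⊕ 3 = 0.
A winning move leaves total XOR = 0, i.e. changes one component's Grundy value g to g ⊕ X where X is the current total.
Heap A: target g' = 0⊕0 = 0, but every legal move changes the Grundy value (mex property), so 0 moves.
Heap B: target g' = 3⊕0 = 3, but every legal move changes the Grundy value (mex property), so 0 moves.
Heap C: target g' = 3⊕0 = 3, but every legal move changes the Grundy value (mex property), so 0 moves.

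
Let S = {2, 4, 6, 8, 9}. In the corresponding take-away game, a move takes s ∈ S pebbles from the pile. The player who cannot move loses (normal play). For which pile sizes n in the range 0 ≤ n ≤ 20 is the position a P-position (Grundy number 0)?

n :  0  1  2  3  4  5  6  7  8  9 10 11 12 13 14 15 16 17 18 19 20
G :  0  0  1  1  2  2  3  3  4  4  5  0  0  1  1  2  2  3  3  4  4
P-positions are exactly the n with G(n) = 0.

0, 1, 11, 12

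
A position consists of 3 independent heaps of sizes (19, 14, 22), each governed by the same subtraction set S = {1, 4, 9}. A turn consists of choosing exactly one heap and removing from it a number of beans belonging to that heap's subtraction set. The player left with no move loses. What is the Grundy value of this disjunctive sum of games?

All heaps use S = {1, 4, 9}:
G(0) = 0
G(1) = mex{0} = 1
G(2) = mex{1} = 0
G(3) = mex{0} = 1
G(4) = mex{1,0} = 2
G(5) = mex{2,1} = 0
G(6) = mex{0,0} = 1
G(7) = mex{1,1} = 0
G(8) = mex{0,2} = 1
G(9) = mex{1,0,0} = 2
G(10) = mex{2,1,1} = 0
G(11) = mex{0,0,0} = 1
G(12) = mex{1,1,1} = 0
G(13) = mex{0,2,2} = 1
G(14) = mex{1,0,0} = 2
G(15) = mex{2,1,1} = 0
G(16) = mex{0,0,0} = 1
G(17) = mex{1,1,1} = 0
G(18) = mex{0,2,2} = 1
G(19) = mex{1,0,0} = 2
G(20) = mex{2,1,1} = 0
G(21) = mex{0,0,0} = 1
G(22) = mex{1,1,1} = 0
Heap A: G(19) = 2.
Heap B: G(14) = 2.
Heap C: G(22) = 0.
Combined Grundy value = 2 ⊕ 2 ⊕ 0 = 0.

0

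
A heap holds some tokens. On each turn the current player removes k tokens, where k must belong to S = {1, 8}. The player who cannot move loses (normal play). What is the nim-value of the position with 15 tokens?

G(0) = 0
G(1) = mex{0} = 1
G(2) = mex{1} = 0
G(3) = mex{0} = 1
G(4) = mex{1} = 0
G(5) = mex{0} = 1
G(6) = mex{1} = 0
G(7) = mex{0} = 1
G(8) = mex{1,0} = 2
G(9) = mex{2,1} = 0
G(10) = mex{0,0} = 1
G(11) = mex{1,1} = 0
G(12) = mex{0,0} = 1
G(13) = mex{1,1} = 0
G(14) = mex{0,0} = 1
G(15) = mex{1,1} = 0

0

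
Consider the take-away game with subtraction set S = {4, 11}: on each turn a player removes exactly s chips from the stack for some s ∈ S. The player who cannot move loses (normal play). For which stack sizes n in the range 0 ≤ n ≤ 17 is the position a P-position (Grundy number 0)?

G(0) = 0
G(1) = mex{} = 0
G(2) = mex{} = 0
G(3) = mex{} = 0
G(4) = mex{0} = 1
G(5) = mex{0} = 1
G(6) = mex{0} = 1
G(7) = mex{0} = 1
G(8) = mex{1} = 0
G(9) = mex{1} = 0
G(10) = mex{1} = 0
G(11) = mex{1,0} = 2
G(12) = mex{0,0} = 1
G(13) = mex{0,0} = 1
G(14) = mex{0,0} = 1
G(15) = mex{2,1} = 0
G(16) = mex{1,1} = 0
G(17) = mex{1,1} = 0
P-positions are exactly the n with G(n) = 0.

0, 1, 2, 3, 8, 9, 10, 15, 16, 17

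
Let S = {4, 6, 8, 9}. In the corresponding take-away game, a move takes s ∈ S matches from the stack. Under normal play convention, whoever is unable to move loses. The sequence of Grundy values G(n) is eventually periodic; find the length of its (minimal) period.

n :  0  1  2  3  4  5  6  7  8  9 10 11 12 13 14 15 16 17 18 19 20 21 22 23 24 25 26 27
G :  0  0  0  0  1  1  1  1  2  2  2  2  3  0  0  0  0  1  1  1  1  2  2  2  2  3  0  0
G(n+13) = G(n) holds for n = 0,…,8 (a full window of length max(S) = 9), so the sequence is purely periodic with period 13.

13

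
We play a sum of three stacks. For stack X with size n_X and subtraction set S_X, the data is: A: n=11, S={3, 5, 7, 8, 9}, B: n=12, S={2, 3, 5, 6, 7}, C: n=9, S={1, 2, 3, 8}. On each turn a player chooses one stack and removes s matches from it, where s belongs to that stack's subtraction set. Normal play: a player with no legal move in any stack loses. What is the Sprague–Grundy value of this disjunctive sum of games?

Stack A, S = {3, 5, 7, 8, 9}:
n :  0  1  2  3  4  5  6  7  8  9 10 11
G :  0  0  0  1  1  1  2  2  2  3  3  3
G_A(11) = 3.
Stack B, S = {2, 3, 5, 6, 7}:
G(0) = 0
G(1) = mex{} = 0
G(2) = mex{0} = 1
G(3) = mex{0,0} = 1
G(4) = mex{1,0} = 2
G(5) = mex{1,1,0} = 2
G(6) = mex{2,1,0,0} = 3
G(7) = mex{2,2,1,0,0} = 3
G(8) = mex{3,2,1,1,0} = 4
G(9) = mex{3,3,2,1,1} = 0
G(10) = mex{4,3,2,2,1} = 0
G(11) = mex{0,4,3,2,2} = 1
G(12) = mex{0,0,3,3,2} = 1
G_B(12) = 1.
Stack C, S = {1, 2, 3, 8}:
n : 0 1 2 3 4 5 6 7 8 9
G : 0 1 2 3 0 1 2 3 4 0
G_C(9) = 0.
Combined Grundy value = 3 ⊕ 1 ⊕ 0 = 2.

2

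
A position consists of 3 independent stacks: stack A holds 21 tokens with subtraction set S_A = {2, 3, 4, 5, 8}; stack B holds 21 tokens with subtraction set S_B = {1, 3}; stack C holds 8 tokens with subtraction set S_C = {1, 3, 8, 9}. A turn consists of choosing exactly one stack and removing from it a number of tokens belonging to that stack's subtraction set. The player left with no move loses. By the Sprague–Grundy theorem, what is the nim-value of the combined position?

Stack A, S = {2, 3, 4, 5, 8}:
n :  0  1  2  3  4  5  6  7  8  9 10 11 12 13 14 15 16 17 18 19 20 21
G :  0  0  1  1  2  2  3  0  4  1  5  2  3  0  0  1  1  2  2  3  0  4
G_A(21) = 4.
Stack B, S = {1, 3}:
G(0) = 0
G(1) = mex{0} = 1
G(2) = mex{1} = 0
G(3) = mex{0,0} = 1
G(4) = mex{1,1} = 0
G(5) = mex{0,0} = 1
G(6) = mex{1,1} = 0
G(7) = mex{0,0} = 1
G(8) = mex{1,1} = 0
G(9) = mex{0,0} = 1
G(10) = mex{1,1} = 0
G(11) = mex{0,0} = 1
G(12) = mex{1,1} = 0
G(13) = mex{0,0} = 1
G(14) = mex{1,1} = 0
G(15) = mex{0,0} = 1
G(16) = mex{1,1} = 0
G(17) = mex{0,0} = 1
G(18) = mex{1,1} = 0
G(19) = mex{0,0} = 1
G(20) = mex{1,1} = 0
G(21) = mex{0,0} = 1
G_B(21) = 1.
Stack C, S = {1, 3, 8, 9}:
G(0) = 0
G(1) = mex{0} = 1
G(2) = mex{1} = 0
G(3) = mex{0,0} = 1
G(4) = mex{1,1} = 0
G(5) = mex{0,0} = 1
G(6) = mex{1,1} = 0
G(7) = mex{0,0} = 1
G(8) = mex{1,1,0} = 2
G_C(8) = 2.
Combined Grundy value = 4 ⊕ 1 ⊕ 2 = 7.

7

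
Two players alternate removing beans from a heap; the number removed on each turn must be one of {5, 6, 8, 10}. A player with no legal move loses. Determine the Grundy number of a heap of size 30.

0

n :  0  1  2  3  4  5  6  7  8  9 10 11 12 13 14 15 16 17 18 19 20 21 22 23 24 25 26 27 28 29 30
G :  0  0  0  0  0  1  1  1  1  1  2  2  2  2  2  0  0  0  0  0  1  1  1  1  1  2  2  2  2  2  0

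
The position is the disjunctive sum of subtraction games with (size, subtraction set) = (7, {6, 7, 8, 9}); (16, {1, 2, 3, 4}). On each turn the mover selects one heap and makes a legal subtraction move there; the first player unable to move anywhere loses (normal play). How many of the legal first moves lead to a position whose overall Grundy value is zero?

Heap A, S = {6, 7, 8, 9}:
n : 0 1 2 3 4 5 6 7
G : 0 0 0 0 0 0 1 1
G_A(7) = 1.
Heap B, S = {1, 2, 3, 4}:
G(0) = 0
G(1) = mex{0} = 1
G(2) = mex{1,0} = 2
G(3) = mex{2,1,0} = 3
G(4) = mex{3,2,1,0} = 4
G(5) = mex{4,3,2,1} = 0
G(6) = mex{0,4,3,2} = 1
G(7) = mex{1,0,4,3} = 2
G(8) = mex{2,1,0,4} = 3
G(9) = mex{3,2,1,0} = 4
G(10) = mex{4,3,2,1} = 0
G(11) = mex{0,4,3,2} = 1
G(12) = mex{1,0,4,3} = 2
G(13) = mex{2,1,0,4} = 3
G(14) = mex{3,2,1,0} = 4
G(15) = mex{4,3,2,1} = 0
G(16) = mex{0,4,3,2} = 1
G_B(16) = 1.
Combined Grundy value = 1 ⊕ 1 = 0.
A winning move leaves total XOR = 0, i.e. changes one component's Grundy value g to g ⊕ X where X is the current total.
Heap A: target g' = 1⊕0 = 1, but every legal move changes the Grundy value (mex property), so 0 moves.
Heap B: target g' = 1⊕0 = 1, but every legal move changes the Grundy value (mex property), so 0 moves.

0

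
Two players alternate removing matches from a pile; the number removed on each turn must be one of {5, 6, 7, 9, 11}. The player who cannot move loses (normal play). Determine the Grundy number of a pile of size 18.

0

G(0) = 0
G(1) = mex{} = 0
G(2) = mex{} = 0
G(3) = mex{} = 0
G(4) = mex{} = 0
G(5) = mex{0} = 1
G(6) = mex{0,0} = 1
G(7) = mex{0,0,0} = 1
G(8) = mex{0,0,0} = 1
G(9) = mex{0,0,0,0} = 1
G(10) = mex{1,0,0,0} = 2
G(11) = mex{1,1,0,0,0} = 2
G(12) = mex{1,1,1,0,0} = 2
G(13) = mex{1,1,1,0,0} = 2
G(14) = mex{1,1,1,1,0} = 2
G(15) = mex{2,1,1,1,0} = 3
G(16) = mex{2,2,1,1,1} = 0
G(17) = mex{2,2,2,1,1} = 0
G(18) = mex{2,2,2,1,1} = 0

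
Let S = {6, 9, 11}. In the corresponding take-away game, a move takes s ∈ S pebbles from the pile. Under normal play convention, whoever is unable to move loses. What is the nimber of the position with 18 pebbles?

0

n :  0  1  2  3  4  5  6  7  8  9 10 11 12 13 14 15 16 17 18
G :  0  0  0  0  0  0  1  1  1  1  1  1  2  2  2  2  2  0  0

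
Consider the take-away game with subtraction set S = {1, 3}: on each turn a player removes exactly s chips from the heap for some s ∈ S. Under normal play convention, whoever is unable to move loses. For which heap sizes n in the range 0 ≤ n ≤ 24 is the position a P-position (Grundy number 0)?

G(0) = 0
G(1) = mex{0} = 1
G(2) = mex{1} = 0
G(3) = mex{0,0} = 1
G(4) = mex{1,1} = 0
G(5) = mex{0,0} = 1
G(6) = mex{1,1} = 0
G(7) = mex{0,0} = 1
G(8) = mex{1,1} = 0
G(9) = mex{0,0} = 1
G(10) = mex{1,1} = 0
G(11) = mex{0,0} = 1
G(12) = mex{1,1} = 0
G(13) = mex{0,0} = 1
G(14) = mex{1,1} = 0
G(15) = mex{0,0} = 1
G(16) = mex{1,1} = 0
G(17) = mex{0,0} = 1
G(18) = mex{1,1} = 0
G(19) = mex{0,0} = 1
G(20) = mex{1,1} = 0
G(21) = mex{0,0} = 1
G(22) = mex{1,1} = 0
G(23) = mex{0,0} = 1
G(24) = mex{1,1} = 0
P-positions are exactly the n with G(n) = 0.

0, 2, 4, 6, 8, 10, 12, 14, 16, 18, 20, 22, 24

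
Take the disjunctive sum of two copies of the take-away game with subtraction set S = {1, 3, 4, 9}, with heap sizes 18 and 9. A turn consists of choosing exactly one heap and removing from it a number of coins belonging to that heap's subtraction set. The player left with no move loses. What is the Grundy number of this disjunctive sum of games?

All heaps use S = {1, 3, 4, 9}:
n :  0  1  2  3  4  5  6  7  8  9 10 11 12 13 14 15 16 17 18
G :  0  1  0  1  2  3  2  0  1  4  3  2  0  1  0  1  2  3  2
Heap A: G(18) = 2.
Heap B: G(9) = 4.
Combined Grundy value = 2 ⊕ 4 = 6.

6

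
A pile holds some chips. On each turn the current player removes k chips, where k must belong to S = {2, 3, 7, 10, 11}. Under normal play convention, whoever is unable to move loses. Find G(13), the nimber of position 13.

n :  0  1  2  3  4  5  6  7  8  9 10 11 12 13
G :  0  0  1  1  2  0  0  1  1  2  2  3  3  4

4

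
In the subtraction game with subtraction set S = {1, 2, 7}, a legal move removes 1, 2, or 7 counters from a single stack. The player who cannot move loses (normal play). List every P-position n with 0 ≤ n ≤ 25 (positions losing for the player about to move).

G(0) = 0
G(1) = mex{0} = 1
G(2) = mex{1,0} = 2
G(3) = mex{2,1} = 0
G(4) = mex{0,2} = 1
G(5) = mex{1,0} = 2
G(6) = mex{2,1} = 0
G(7) = mex{0,2,0} = 1
G(8) = mex{1,0,1} = 2
G(9) = mex{2,1,2} = 0
G(10) = mex{0,2,0} = 1
G(11) = mex{1,0,1} = 2
G(12) = mex{2,1,2} = 0
G(13) = mex{0,2,0} = 1
G(14) = mex{1,0,1} = 2
G(15) = mex{2,1,2} = 0
G(16) = mex{0,2,0} = 1
G(17) = mex{1,0,1} = 2
G(18) = mex{2,1,2} = 0
G(19) = mex{0,2,0} = 1
G(20) = mex{1,0,1} = 2
G(21) = mex{2,1,2} = 0
G(22) = mex{0,2,0} = 1
G(23) = mex{1,0,1} = 2
G(24) = mex{2,1,2} = 0
G(25) = mex{0,2,0} = 1
P-positions are exactly the n with G(n) = 0.

0, 3, 6, 9, 12, 15, 18, 21, 24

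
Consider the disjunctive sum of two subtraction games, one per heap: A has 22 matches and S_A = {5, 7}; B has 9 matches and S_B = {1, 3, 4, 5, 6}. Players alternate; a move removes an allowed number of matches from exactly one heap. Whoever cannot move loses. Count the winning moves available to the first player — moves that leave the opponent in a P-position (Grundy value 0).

Heap A, S = {5, 7}:
n :  0  1  2  3  4  5  6  7  8  9 10 11 12 13 14 15 16 17 18 19 20 21 22
G :  0  0  0  0  0  1  1  1  1  1  2  2  0  0  0  0  0  1  1  1  1  1  2
G_A(22) = 2.
Heap B, S = {1, 3, 4, 5, 6}:
n : 0 1 2 3 4 5 6 7 8 9
G : 0 1 0 1 2 3 2 3 4 0
G_B(9) = 0.
Combined Grundy value = 2 ⊕ 0 = 2.
A winning move leaves total XOR = 0, i.e. changes one component's Grundy value g to g ⊕ X where X is the current total.
Heap A: need g' = 2⊕2 = 0. Options: 22−5→G=1, 22−7→G=0. Hits: 1.
Heap B: need g' = 0⊕2 = 2. Options: 9−1→G=4, 9−3→G=2, 9−4→G=3, 9−5→G=2, 9−6→G=1. Hits: 2.

3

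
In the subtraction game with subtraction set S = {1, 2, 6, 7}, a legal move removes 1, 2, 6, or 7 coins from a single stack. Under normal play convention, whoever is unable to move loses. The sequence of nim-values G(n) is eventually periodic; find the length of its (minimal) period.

n :  0  1  2  3  4  5  6  7  8  9 10 11 12 13 14 15 16 17
G :  0  1  2  0  1  2  3  4  0  1  2  0  1  2  3  4  0  1
G(n+8) = G(n) holds for n = 0,…,6 (a full window of length max(S) = 7), so the sequence is purely periodic with period 8.

8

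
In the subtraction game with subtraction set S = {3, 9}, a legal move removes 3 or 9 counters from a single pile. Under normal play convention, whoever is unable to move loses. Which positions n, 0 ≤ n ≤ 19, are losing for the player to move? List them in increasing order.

n :  0  1  2  3  4  5  6  7  8  9 10 11 12 13 14 15 16 17 18 19
G :  0  0  0  1  1  1  0  0  0  1  1  1  0  0  0  1  1  1  0  0
P-positions are exactly the n with G(n) = 0.

0, 1, 2, 6, 7, 8, 12, 13, 14, 18, 19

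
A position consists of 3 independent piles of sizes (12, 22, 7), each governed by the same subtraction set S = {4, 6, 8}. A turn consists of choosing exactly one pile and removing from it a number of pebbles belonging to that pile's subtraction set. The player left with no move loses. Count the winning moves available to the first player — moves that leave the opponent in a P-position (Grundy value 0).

All piles use S = {4, 6, 8}:
n :  0  1  2  3  4  5  6  7  8  9 10 11 12 13 14 15 16 17 18 19 20 21 22
G :  0  0  0  0  1  1  1  1  2  2  2  2  0  0  0  0  1  1  1  1  2  2  2
Pile A: G(12) = 0.
Pile B: G(22) = 2.
Pile C: G(7) = 1.
Combined Grundy value = 0 ⊕ 2 ⊕ 1 = 3.
A winning move leaves total XOR = 0, i.e. changes one component's Grundy value g to g ⊕ X where X is the current total.
Pile A: need g' = 0⊕3 = 3. Options: 12−4→G=2, 12−6→G=1, 12−8→G=1. Hits: 0.
Pile B: need g' = 2⊕3 = 1. Options: 22−4→G=1, 22−6→G=1, 22−8→G=0. Hits: 2.
Pile C: need g' = 1⊕3 = 2. Options: 7−4→G=0, 7−6→G=0. Hits: 0.

2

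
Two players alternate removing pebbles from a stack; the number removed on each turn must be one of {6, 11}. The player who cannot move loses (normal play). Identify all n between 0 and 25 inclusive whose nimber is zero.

0, 1, 2, 3, 4, 5, 17, 18, 19, 20, 21, 22

n :  0  1  2  3  4  5  6  7  8  9 10 11 12 13 14 15 16 17 18 19 20 21 22 23 24 25
G :  0  0  0  0  0  0  1  1  1  1  1  1  2  2  2  2  2  0  0  0  0  0  0  1  1  1
P-positions are exactly the n with G(n) = 0.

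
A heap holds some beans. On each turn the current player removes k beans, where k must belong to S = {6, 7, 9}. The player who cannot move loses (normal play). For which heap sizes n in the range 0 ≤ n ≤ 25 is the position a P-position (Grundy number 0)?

0, 1, 2, 3, 4, 5, 15, 16, 17, 18, 19, 20

n :  0  1  2  3  4  5  6  7  8  9 10 11 12 13 14 15 16 17 18 19 20 21 22 23 24 25
G :  0  0  0  0  0  0  1  1  1  1  1  1  2  2  2  0  0  0  0  0  0  1  1  1  1  1
P-positions are exactly the n with G(n) = 0.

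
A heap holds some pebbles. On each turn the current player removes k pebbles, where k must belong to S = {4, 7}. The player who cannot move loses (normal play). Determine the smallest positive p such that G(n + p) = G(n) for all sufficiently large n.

n :  0  1  2  3  4  5  6  7  8  9 10 11 12 13 14 15 16 17 18 19 20 21 22 23
G :  0  0  0  0  1  1  1  1  2  2  2  0  0  0  0  1  1  1  1  2  2  2  0  0
G(n+11) = G(n) holds for n = 0,…,6 (a full window of length max(S) = 7), so the sequence is purely periodic with period 11.

11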